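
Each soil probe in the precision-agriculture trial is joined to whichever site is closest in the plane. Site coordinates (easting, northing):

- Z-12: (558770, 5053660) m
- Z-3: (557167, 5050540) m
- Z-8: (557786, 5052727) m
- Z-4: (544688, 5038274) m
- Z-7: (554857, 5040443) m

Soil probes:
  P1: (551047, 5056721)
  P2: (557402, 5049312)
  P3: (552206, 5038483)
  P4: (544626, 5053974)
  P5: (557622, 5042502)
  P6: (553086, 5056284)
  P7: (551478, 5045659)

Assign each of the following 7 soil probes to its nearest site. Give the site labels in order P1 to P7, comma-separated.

P1 → Z-8 (d²=61366157.00)
P2 → Z-3 (d²=1563209.00)
P3 → Z-7 (d²=10869401.00)
P4 → Z-3 (d²=169069037.00)
P5 → Z-7 (d²=11884706.00)
P6 → Z-8 (d²=34742249.00)
P7 → Z-7 (d²=38624297.00)

Z-8, Z-3, Z-7, Z-3, Z-7, Z-8, Z-7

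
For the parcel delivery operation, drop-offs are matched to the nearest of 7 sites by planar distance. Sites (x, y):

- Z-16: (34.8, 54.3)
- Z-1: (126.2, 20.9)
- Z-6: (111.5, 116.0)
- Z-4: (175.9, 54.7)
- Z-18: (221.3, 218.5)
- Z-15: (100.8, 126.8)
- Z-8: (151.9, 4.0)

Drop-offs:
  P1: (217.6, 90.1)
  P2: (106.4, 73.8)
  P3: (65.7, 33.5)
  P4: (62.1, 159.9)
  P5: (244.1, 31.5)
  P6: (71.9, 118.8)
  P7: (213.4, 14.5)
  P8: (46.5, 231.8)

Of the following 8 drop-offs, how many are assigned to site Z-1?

0

P1 → Z-4
P2 → Z-6
P3 → Z-16
P4 → Z-15
P5 → Z-4
P6 → Z-15
P7 → Z-4
P8 → Z-15
0 of the 8 go to Z-1.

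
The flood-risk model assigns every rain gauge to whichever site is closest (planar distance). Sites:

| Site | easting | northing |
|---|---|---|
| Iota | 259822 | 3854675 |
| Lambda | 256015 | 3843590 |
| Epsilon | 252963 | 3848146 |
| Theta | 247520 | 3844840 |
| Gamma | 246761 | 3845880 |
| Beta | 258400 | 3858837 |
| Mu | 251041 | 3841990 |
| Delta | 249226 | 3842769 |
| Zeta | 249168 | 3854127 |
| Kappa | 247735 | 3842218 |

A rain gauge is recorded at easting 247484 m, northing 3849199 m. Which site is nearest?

Gamma

Squared distances to each site:
Iota: 182212820.000; Lambda: 104238842.000; Epsilon: 31128250.000; Theta: 19002177.000; Gamma: 11538490.000; Beta: 212050100.000; Mu: 64621930.000; Delta: 44379464.000; Zeta: 27121040.000; Kappa: 48797362.000.
Minimum at Gamma.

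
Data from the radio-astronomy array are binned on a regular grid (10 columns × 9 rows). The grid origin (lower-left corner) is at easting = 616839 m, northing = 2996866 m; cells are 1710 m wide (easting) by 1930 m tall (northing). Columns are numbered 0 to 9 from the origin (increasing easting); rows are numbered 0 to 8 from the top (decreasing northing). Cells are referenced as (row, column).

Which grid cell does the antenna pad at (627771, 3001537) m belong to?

(6, 6)

Column index: ⌊(627771 − 616839) / 1710⌋ = ⌊6.393⌋ = 6
Row offset from origin: ⌊(3001537 − 2996866) / 1930⌋ = ⌊2.420⌋ = 2 → row 6 (counted from top)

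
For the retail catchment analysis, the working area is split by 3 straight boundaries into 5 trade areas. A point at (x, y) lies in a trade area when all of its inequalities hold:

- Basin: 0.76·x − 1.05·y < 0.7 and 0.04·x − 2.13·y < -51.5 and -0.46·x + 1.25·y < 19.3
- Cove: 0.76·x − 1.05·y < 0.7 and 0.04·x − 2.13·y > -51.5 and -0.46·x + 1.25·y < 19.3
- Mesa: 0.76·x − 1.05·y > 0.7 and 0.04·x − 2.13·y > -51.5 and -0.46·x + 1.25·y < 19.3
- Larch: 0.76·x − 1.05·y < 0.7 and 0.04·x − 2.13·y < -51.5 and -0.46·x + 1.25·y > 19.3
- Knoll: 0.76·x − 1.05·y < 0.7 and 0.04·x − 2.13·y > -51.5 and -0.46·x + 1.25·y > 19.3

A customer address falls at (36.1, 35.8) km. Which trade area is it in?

Larch

0.76·36.1 − 1.05·35.8 = -10.154, which is < 0.7
0.04·36.1 − 2.13·35.8 = -74.810, which is < -51.5
-0.46·36.1 + 1.25·35.8 = 28.144, which is > 19.3
This sign pattern matches Larch.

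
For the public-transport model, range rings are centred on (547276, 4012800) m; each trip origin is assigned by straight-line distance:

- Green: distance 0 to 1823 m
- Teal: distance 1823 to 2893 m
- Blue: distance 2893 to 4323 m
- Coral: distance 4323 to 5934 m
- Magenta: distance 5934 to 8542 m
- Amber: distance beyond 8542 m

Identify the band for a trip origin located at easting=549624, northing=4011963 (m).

Distance = √((549624−547276)² + (4011963−4012800)²) = √(5513104.000 + 700569.000) = 2492.724 m.
1823 ≤ 2492.724 < 2893 → Teal.

Teal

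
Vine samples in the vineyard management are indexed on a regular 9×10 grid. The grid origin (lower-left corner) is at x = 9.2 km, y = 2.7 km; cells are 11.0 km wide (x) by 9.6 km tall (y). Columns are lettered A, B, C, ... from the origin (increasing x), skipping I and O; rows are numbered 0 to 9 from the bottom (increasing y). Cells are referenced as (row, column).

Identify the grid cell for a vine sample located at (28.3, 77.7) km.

(7, B)

Column index: ⌊(28.3 − 9.2) / 11.0⌋ = ⌊1.736⌋ = 1 → column B
Row offset from origin: ⌊(77.7 − 2.7) / 9.6⌋ = ⌊7.812⌋ = 7 → row 7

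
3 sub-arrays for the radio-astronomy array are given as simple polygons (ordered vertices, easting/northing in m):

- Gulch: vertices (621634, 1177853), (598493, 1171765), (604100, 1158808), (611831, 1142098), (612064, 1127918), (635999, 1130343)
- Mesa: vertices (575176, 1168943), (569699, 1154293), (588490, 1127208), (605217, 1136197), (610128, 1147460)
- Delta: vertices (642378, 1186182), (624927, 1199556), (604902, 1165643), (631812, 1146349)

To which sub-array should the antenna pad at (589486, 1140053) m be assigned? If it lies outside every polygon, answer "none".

Mesa

Cast a ray rightward from (589486, 1140053). For each polygon, the edges (by vertex number in listed order) whose endpoints lie on opposite sides of northing = 1140053, where each meets that height, and whether that is right or left of the point:
Gulch: 4–5 at easting≈611864.6 (right), 6–1 at easting≈633063.1 (right) → 2 crossings.
Mesa: 2–3 at easting≈579578.4 (left), 4–5 at easting≈606898.3 (right) → 1 crossing.
Delta: no edge straddles that height → 0 crossings.
Only Mesa has an odd count, so the point is inside Mesa.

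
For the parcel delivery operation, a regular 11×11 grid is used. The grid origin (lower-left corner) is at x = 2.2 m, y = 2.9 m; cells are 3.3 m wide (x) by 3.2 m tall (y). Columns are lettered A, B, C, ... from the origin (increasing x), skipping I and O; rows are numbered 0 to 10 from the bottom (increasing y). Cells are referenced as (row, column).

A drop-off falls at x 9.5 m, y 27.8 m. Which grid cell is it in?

(7, C)

Column index: ⌊(9.5 − 2.2) / 3.3⌋ = ⌊2.212⌋ = 2 → column C
Row offset from origin: ⌊(27.8 − 2.9) / 3.2⌋ = ⌊7.781⌋ = 7 → row 7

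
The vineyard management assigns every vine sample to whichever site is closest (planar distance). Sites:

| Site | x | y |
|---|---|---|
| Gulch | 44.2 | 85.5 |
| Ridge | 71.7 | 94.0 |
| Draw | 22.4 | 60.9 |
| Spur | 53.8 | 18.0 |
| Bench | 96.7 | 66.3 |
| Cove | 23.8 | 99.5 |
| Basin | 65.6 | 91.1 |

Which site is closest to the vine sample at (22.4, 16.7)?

Spur

Squared distances to each site:
Gulch: 5208.680; Ridge: 8405.780; Draw: 1953.640; Spur: 987.650; Bench: 7980.650; Cove: 6857.800; Basin: 7401.600.
Minimum at Spur.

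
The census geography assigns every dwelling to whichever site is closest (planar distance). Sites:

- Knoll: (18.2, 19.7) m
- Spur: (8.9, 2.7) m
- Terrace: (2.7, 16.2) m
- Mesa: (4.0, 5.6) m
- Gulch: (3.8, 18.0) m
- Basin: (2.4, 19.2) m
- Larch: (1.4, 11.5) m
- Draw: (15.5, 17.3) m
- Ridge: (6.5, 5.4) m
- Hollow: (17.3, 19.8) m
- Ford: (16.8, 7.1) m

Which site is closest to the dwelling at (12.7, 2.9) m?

Spur

Squared distances to each site:
Knoll: 312.490; Spur: 14.480; Terrace: 276.890; Mesa: 82.980; Gulch: 307.220; Basin: 371.780; Larch: 201.650; Draw: 215.200; Ridge: 44.690; Hollow: 306.770; Ford: 34.450.
Minimum at Spur.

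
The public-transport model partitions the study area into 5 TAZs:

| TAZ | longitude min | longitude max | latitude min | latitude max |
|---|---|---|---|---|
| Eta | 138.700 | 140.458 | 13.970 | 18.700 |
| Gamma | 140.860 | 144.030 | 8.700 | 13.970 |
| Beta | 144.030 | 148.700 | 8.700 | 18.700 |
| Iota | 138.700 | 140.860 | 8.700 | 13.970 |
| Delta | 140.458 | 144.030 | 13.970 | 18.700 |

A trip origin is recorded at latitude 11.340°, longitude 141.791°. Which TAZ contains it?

The point has longitude = 141.791 and latitude = 11.340.
Only Gamma satisfies 140.860 ≤ longitude ≤ 144.030 and 8.700 ≤ latitude ≤ 13.970.

Gamma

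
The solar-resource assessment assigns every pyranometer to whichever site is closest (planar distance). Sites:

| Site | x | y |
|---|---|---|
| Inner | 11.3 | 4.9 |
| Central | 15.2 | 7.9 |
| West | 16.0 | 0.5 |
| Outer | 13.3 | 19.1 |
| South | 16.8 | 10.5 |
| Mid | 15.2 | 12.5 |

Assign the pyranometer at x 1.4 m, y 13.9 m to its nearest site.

Outer

Squared distances to each site:
Inner: 179.010; Central: 226.440; West: 392.720; Outer: 168.650; South: 248.720; Mid: 192.400.
Minimum at Outer.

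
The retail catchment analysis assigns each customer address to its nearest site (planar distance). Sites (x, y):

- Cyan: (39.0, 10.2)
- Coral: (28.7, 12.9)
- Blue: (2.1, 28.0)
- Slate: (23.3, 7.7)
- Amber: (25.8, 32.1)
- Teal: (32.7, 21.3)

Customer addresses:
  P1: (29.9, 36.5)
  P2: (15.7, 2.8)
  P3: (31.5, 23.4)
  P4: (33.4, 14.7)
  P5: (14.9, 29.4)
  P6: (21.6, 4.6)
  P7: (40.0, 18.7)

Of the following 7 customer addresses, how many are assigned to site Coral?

P1 → Amber
P2 → Slate
P3 → Teal
P4 → Coral
P5 → Amber
P6 → Slate
P7 → Teal
1 of the 7 goes to Coral.

1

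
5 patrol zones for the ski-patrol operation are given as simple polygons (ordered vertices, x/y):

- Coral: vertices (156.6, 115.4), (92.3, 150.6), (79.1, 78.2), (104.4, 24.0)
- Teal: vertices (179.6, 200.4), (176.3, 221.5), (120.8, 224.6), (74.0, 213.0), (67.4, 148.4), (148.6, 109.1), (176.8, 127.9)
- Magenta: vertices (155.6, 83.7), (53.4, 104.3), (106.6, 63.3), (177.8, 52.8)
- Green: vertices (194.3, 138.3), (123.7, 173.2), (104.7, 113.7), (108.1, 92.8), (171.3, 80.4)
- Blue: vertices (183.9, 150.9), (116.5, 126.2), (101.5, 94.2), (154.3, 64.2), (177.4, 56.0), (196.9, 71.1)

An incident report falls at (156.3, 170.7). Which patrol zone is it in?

Cast a ray rightward from (156.3, 170.7). For each polygon, the edges (by vertex number in listed order) whose endpoints lie on opposite sides of y = 170.7, where each meets that height, and whether that is right or left of the point:
Coral: no edge straddles that height → 0 crossings.
Teal: 4–5 at x≈69.68 (left), 7–1 at x≈178.45 (right) → 1 crossing.
Magenta: no edge straddles that height → 0 crossings.
Green: 1–2 at x≈128.76 (left), 2–3 at x≈122.90 (left) → 0 crossings.
Blue: no edge straddles that height → 0 crossings.
Only Teal has an odd count, so the point is inside Teal.

Teal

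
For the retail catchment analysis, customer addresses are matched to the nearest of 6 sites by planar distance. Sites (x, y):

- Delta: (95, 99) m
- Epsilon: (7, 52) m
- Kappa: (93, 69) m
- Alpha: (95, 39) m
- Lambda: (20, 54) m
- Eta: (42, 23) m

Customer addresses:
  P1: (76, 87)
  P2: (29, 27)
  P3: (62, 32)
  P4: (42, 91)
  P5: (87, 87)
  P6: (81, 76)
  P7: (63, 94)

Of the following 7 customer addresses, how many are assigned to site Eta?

P1 → Delta
P2 → Eta
P3 → Eta
P4 → Lambda
P5 → Delta
P6 → Kappa
P7 → Delta
2 of the 7 go to Eta.

2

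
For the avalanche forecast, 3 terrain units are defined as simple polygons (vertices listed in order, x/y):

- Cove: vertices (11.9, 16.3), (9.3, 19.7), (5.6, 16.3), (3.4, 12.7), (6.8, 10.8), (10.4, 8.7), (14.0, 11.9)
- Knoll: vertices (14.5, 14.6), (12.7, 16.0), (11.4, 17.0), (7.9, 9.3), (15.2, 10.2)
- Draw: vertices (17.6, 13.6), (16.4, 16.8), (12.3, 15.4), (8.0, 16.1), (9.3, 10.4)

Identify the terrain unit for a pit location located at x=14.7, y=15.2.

Cast a ray rightward from (14.7, 15.2). For each polygon, the edges (by vertex number in listed order) whose endpoints lie on opposite sides of y = 15.2, where each meets that height, and whether that is right or left of the point:
Cove: 3–4 at x≈4.93 (left), 7–1 at x≈12.43 (left) → 0 crossings.
Knoll: 1–2 at x≈13.73 (left), 3–4 at x≈10.58 (left) → 0 crossings.
Draw: 1–2 at x≈17.00 (right), 4–5 at x≈8.21 (left) → 1 crossing.
Only Draw has an odd count, so the point is inside Draw.

Draw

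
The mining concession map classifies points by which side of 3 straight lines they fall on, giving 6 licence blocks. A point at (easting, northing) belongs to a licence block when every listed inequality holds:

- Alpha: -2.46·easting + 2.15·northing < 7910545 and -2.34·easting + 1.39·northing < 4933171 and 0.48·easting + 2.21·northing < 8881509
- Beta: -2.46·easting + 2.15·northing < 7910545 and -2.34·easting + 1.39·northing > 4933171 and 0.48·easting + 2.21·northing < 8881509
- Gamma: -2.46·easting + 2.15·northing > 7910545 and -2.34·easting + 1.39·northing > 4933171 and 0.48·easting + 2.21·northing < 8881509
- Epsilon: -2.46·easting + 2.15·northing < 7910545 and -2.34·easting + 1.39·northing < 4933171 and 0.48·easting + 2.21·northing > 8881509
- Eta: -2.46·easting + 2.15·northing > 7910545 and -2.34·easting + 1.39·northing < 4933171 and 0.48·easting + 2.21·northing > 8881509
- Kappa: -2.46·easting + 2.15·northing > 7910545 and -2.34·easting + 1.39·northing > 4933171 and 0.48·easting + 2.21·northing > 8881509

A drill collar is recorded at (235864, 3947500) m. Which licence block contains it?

Beta

-2.46·235864 + 2.15·3947500 = 7906899.560, which is < 7910545
-2.34·235864 + 1.39·3947500 = 4935103.240, which is > 4933171
0.48·235864 + 2.21·3947500 = 8837189.720, which is < 8881509
This sign pattern matches Beta.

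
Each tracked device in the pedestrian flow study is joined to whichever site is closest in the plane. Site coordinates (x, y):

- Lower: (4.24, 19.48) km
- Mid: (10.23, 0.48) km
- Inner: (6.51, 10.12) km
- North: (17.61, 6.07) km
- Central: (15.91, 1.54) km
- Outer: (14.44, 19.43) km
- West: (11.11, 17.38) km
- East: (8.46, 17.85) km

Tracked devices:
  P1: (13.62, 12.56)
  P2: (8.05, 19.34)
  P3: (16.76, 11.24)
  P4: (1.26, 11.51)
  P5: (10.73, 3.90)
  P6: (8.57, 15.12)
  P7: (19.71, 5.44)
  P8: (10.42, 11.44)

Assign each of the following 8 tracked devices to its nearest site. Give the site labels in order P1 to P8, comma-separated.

P1 → West (d²=29.53)
P2 → East (d²=2.39)
P3 → North (d²=27.45)
P4 → Inner (d²=29.49)
P5 → Mid (d²=11.95)
P6 → East (d²=7.47)
P7 → North (d²=4.81)
P8 → Inner (d²=17.03)

West, East, North, Inner, Mid, East, North, Inner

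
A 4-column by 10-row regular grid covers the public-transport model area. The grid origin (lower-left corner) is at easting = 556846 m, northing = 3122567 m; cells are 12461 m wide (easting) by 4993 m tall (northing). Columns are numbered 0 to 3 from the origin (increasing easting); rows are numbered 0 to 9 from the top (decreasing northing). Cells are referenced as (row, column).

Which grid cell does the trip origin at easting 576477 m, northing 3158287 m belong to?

Column index: ⌊(576477 − 556846) / 12461⌋ = ⌊1.575⌋ = 1
Row offset from origin: ⌊(3158287 − 3122567) / 4993⌋ = ⌊7.154⌋ = 7 → row 2 (counted from top)

(2, 1)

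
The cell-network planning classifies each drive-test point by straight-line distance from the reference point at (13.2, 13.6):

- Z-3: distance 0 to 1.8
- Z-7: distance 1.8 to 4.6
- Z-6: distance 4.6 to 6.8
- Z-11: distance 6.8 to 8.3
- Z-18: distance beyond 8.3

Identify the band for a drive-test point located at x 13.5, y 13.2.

Distance = √((13.5−13.2)² + (13.2−13.6)²) = √(0.090 + 0.160) = 0.500.
0 ≤ 0.500 < 1.8 → Z-3.

Z-3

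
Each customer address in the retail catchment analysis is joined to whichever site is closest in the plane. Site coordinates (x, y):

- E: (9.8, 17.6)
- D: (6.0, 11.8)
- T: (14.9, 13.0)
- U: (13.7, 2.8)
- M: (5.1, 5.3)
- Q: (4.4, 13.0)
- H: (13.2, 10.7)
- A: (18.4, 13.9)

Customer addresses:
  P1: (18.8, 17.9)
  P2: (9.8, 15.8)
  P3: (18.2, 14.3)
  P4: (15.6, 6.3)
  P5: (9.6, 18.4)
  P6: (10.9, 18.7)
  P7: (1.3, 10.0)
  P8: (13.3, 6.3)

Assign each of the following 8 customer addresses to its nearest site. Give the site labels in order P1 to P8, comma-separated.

A, E, A, U, E, E, Q, U

P1 → A (d²=16.16)
P2 → E (d²=3.24)
P3 → A (d²=0.20)
P4 → U (d²=15.86)
P5 → E (d²=0.68)
P6 → E (d²=2.42)
P7 → Q (d²=18.61)
P8 → U (d²=12.41)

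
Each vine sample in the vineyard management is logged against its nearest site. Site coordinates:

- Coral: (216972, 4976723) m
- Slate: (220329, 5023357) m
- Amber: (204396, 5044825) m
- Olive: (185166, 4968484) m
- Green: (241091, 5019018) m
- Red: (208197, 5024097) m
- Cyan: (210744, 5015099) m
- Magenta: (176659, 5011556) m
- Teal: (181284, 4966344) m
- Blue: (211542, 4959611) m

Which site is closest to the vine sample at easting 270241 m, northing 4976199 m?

Squared distances to each site:
Coral: 2837860937.000; Slate: 4715084708.000; Amber: 9045091901.000; Olive: 7297276850.000; Green: 2683189261.000; Red: 6143676340.000; Cyan: 5053103009.000; Magenta: 10007708173.000; Teal: 8010468874.000; Blue: 3720734345.000.
Minimum at Green.

Green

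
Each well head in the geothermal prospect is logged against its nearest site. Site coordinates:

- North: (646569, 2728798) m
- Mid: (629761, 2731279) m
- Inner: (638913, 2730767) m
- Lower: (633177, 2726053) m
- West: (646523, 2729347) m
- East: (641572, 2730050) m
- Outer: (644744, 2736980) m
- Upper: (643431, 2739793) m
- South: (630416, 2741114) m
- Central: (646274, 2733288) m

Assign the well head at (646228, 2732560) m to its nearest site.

Squared distances to each site:
North: 14268925.000; Mid: 272803050.000; Inner: 56724074.000; Lower: 212669650.000; West: 10410394.000; East: 27978436.000; Outer: 21738656.000; Upper: 60139498.000; South: 323190260.000; Central: 532100.000.
Minimum at Central.

Central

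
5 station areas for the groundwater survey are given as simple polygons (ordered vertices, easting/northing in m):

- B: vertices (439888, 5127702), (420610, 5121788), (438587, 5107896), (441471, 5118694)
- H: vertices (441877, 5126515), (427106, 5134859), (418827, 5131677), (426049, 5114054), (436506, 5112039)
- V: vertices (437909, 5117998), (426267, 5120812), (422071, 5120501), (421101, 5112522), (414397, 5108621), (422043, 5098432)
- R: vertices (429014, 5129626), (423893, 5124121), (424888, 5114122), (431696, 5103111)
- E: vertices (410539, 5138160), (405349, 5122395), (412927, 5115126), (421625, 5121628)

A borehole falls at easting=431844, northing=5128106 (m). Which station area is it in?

Cast a ray rightward from (431844, 5128106). For each polygon, the edges (by vertex number in listed order) whose endpoints lie on opposite sides of northing = 5128106, where each meets that height, and whether that is right or left of the point:
B: no edge straddles that height → 0 crossings.
H: 1–2 at easting≈439060.5 (right), 3–4 at easting≈420290.4 (left) → 1 crossing.
V: no edge straddles that height → 0 crossings.
R: 1–2 at easting≈427600.0 (left), 4–1 at easting≈429167.7 (left) → 0 crossings.
E: 1–2 at easting≈407229.1 (left), 4–1 at easting≈417281.0 (left) → 0 crossings.
Only H has an odd count, so the point is inside H.

H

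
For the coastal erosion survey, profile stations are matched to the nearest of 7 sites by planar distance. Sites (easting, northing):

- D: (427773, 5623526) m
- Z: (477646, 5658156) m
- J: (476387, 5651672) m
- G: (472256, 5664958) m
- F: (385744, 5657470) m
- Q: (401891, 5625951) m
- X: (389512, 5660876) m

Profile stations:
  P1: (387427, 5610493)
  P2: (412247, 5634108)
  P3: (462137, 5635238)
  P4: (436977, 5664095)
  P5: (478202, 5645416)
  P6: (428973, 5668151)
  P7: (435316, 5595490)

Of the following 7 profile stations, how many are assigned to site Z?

0

P1 → Q
P2 → Q
P3 → J
P4 → G
P5 → J
P6 → X
P7 → D
0 of the 7 go to Z.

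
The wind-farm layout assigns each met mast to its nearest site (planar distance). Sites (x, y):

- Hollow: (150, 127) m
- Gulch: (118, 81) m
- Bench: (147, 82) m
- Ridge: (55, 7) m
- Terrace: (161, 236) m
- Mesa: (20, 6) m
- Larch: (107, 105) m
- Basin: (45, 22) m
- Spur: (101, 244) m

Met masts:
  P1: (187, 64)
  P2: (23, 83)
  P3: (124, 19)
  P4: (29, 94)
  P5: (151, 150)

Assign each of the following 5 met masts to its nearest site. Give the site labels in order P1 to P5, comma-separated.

Bench, Basin, Gulch, Basin, Hollow

P1 → Bench (d²=1924.00)
P2 → Basin (d²=4205.00)
P3 → Gulch (d²=3880.00)
P4 → Basin (d²=5440.00)
P5 → Hollow (d²=530.00)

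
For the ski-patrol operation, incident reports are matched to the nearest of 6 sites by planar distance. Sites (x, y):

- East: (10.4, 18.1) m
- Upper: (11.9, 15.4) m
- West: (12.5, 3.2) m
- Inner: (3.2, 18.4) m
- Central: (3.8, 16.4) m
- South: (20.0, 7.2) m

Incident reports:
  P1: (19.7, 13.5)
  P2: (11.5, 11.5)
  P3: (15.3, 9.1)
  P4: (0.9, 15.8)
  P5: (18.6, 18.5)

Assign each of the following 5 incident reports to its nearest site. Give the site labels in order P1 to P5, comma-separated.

P1 → South (d²=39.78)
P2 → Upper (d²=15.37)
P3 → South (d²=25.70)
P4 → Central (d²=8.77)
P5 → Upper (d²=54.50)

South, Upper, South, Central, Upper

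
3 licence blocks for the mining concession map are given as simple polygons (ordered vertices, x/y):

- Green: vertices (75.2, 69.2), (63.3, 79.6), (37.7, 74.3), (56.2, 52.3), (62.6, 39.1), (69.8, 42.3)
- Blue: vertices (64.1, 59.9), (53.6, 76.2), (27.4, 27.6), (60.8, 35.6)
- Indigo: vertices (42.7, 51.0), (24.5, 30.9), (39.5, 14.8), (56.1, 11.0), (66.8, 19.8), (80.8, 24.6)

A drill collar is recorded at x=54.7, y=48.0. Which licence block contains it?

Blue

Cast a ray rightward from (54.7, 48.0). For each polygon, the edges (by vertex number in listed order) whose endpoints lie on opposite sides of y = 48.0, where each meets that height, and whether that is right or left of the point:
Green: 4–5 at x≈58.28 (right), 6–1 at x≈70.94 (right) → 2 crossings.
Blue: 2–3 at x≈38.40 (left), 4–1 at x≈62.48 (right) → 1 crossing.
Indigo: 1–2 at x≈39.98 (left), 6–1 at x≈47.03 (left) → 0 crossings.
Only Blue has an odd count, so the point is inside Blue.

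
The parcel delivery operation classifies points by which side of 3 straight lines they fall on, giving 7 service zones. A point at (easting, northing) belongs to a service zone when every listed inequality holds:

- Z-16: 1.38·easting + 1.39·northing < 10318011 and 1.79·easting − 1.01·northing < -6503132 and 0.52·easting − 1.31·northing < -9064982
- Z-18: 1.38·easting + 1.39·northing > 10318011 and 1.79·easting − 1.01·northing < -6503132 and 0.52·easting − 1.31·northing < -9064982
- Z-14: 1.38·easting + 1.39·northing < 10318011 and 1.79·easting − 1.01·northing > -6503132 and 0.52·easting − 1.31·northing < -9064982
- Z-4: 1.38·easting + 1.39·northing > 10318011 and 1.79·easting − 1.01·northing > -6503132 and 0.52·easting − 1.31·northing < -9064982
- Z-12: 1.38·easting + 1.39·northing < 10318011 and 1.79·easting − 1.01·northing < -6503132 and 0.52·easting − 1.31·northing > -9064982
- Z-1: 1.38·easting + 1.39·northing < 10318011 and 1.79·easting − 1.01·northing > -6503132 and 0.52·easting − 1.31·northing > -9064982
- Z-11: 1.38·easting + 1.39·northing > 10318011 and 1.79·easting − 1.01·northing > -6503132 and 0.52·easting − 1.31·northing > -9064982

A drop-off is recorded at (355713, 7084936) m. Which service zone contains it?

Z-18

1.38·355713 + 1.39·7084936 = 10338944.980, which is > 10318011
1.79·355713 − 1.01·7084936 = -6519059.090, which is < -6503132
0.52·355713 − 1.31·7084936 = -9096295.400, which is < -9064982
This sign pattern matches Z-18.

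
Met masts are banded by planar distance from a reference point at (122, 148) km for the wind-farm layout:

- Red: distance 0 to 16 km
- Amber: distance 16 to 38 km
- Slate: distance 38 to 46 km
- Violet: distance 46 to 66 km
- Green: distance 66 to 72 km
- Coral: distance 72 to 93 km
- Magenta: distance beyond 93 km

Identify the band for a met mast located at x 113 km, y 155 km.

Distance = √((113−122)² + (155−148)²) = √(81.000 + 49.000) = 11.402 km.
0 ≤ 11.402 < 16 → Red.

Red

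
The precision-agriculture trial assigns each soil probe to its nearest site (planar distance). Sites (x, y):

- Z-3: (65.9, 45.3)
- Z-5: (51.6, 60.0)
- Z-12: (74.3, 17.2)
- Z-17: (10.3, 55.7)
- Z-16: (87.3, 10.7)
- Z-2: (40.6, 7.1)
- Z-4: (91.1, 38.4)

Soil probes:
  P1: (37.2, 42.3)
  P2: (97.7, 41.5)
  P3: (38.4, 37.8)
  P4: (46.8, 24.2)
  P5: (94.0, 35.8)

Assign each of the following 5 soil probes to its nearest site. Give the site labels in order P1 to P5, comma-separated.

Z-5, Z-4, Z-5, Z-2, Z-4

P1 → Z-5 (d²=520.65)
P2 → Z-4 (d²=53.17)
P3 → Z-5 (d²=667.08)
P4 → Z-2 (d²=330.85)
P5 → Z-4 (d²=15.17)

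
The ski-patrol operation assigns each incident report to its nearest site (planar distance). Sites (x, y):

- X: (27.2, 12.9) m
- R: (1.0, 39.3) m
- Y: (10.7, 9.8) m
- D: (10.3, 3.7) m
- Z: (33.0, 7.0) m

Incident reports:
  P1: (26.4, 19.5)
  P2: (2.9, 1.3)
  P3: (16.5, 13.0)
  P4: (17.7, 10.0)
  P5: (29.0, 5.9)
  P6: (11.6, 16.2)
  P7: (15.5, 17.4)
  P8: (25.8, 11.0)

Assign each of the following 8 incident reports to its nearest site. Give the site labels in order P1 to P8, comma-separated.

X, D, Y, Y, Z, Y, Y, X

P1 → X (d²=44.20)
P2 → D (d²=60.52)
P3 → Y (d²=43.88)
P4 → Y (d²=49.04)
P5 → Z (d²=17.21)
P6 → Y (d²=41.77)
P7 → Y (d²=80.80)
P8 → X (d²=5.57)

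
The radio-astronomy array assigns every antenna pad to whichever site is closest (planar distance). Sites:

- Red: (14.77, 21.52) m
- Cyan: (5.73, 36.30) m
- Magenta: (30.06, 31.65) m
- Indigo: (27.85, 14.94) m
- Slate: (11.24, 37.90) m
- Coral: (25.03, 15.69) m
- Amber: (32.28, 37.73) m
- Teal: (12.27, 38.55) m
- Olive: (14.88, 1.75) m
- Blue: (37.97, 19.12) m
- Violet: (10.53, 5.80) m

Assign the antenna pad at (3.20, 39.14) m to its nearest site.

Cyan

Squared distances to each site:
Red: 444.329; Cyan: 14.467; Magenta: 777.560; Indigo: 1193.263; Slate: 66.179; Coral: 1026.451; Amber: 847.635; Teal: 82.613; Olive: 1534.435; Blue: 1609.753; Violet: 1165.285.
Minimum at Cyan.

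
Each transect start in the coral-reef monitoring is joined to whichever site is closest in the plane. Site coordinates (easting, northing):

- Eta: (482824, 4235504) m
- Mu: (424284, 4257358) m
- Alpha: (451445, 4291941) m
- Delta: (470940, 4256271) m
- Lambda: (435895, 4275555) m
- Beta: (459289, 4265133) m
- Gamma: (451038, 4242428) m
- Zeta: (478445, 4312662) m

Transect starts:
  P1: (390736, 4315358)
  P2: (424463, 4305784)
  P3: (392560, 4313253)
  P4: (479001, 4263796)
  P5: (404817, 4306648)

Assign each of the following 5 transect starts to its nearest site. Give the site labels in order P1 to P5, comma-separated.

Lambda, Alpha, Lambda, Delta, Lambda

P1 → Lambda (d²=3623614090.00)
P2 → Alpha (d²=919656973.00)
P3 → Lambda (d²=3299061429.00)
P4 → Delta (d²=121605346.00)
P5 → Lambda (d²=1932616733.00)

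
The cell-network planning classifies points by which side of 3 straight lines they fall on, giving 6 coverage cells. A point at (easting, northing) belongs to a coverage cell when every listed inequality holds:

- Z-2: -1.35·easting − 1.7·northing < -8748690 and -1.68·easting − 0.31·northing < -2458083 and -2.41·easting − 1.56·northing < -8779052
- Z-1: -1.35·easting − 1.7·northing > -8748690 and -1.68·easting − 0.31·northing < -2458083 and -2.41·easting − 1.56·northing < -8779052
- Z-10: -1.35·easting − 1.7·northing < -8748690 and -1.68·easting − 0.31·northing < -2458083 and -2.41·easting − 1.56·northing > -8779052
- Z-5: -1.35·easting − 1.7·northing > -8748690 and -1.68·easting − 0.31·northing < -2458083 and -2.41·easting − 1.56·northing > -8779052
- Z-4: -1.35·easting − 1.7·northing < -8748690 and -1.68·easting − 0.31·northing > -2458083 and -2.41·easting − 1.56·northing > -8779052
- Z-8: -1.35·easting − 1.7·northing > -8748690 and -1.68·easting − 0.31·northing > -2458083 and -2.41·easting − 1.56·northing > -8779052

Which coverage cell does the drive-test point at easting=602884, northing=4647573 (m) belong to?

-1.35·602884 − 1.7·4647573 = -8714767.500, which is > -8748690
-1.68·602884 − 0.31·4647573 = -2453592.750, which is > -2458083
-2.41·602884 − 1.56·4647573 = -8703164.320, which is > -8779052
This sign pattern matches Z-8.

Z-8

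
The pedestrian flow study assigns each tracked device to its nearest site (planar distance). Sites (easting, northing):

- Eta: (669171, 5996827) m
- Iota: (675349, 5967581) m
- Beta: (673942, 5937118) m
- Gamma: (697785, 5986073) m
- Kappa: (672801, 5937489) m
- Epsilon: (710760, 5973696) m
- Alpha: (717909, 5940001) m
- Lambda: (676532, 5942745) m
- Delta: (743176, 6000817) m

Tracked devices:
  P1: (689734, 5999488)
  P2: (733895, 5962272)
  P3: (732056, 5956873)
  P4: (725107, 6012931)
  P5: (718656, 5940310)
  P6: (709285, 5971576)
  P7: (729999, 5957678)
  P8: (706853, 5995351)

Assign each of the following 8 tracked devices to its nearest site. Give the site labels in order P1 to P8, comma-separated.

P1 → Gamma (d²=244780826.00)
P2 → Epsilon (d²=665736001.00)
P3 → Alpha (d²=484801993.00)
P4 → Delta (d²=473237757.00)
P5 → Alpha (d²=653490.00)
P6 → Epsilon (d²=6670025.00)
P7 → Alpha (d²=458644429.00)
P8 → Gamma (d²=168309908.00)

Gamma, Epsilon, Alpha, Delta, Alpha, Epsilon, Alpha, Gamma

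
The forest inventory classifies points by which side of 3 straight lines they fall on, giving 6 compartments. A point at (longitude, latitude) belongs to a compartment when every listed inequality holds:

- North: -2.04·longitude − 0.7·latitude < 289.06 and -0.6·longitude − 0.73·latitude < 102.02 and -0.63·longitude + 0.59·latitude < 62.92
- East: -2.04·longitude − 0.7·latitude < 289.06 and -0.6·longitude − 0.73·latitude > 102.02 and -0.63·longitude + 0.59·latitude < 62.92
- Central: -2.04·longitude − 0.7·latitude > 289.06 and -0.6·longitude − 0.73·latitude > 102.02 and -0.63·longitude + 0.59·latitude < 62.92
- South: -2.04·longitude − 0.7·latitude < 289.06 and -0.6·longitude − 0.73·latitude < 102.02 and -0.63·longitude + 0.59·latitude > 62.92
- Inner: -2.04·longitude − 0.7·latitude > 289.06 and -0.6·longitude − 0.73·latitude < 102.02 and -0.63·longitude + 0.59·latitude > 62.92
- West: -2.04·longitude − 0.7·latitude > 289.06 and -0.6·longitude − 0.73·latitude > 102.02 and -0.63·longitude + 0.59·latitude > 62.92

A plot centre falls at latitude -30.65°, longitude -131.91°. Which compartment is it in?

-2.04·-131.91 − 0.7·-30.65 = 290.551, which is > 289.06
-0.6·-131.91 − 0.73·-30.65 = 101.520, which is < 102.02
-0.63·-131.91 + 0.59·-30.65 = 65.020, which is > 62.92
This sign pattern matches Inner.

Inner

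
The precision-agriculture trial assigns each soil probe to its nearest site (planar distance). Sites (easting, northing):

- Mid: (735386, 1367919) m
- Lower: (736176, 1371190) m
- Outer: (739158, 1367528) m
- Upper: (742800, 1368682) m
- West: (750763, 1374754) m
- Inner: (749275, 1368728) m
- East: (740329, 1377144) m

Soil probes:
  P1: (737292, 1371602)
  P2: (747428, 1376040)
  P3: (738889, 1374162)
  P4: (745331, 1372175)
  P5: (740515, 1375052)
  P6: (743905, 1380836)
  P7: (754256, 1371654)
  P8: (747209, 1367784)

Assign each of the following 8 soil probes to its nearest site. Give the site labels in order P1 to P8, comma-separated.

P1 → Lower (d²=1415200.00)
P2 → West (d²=12776021.00)
P3 → East (d²=10965924.00)
P4 → Upper (d²=18607010.00)
P5 → East (d²=4411060.00)
P6 → East (d²=26418640.00)
P7 → West (d²=21811049.00)
P8 → Inner (d²=5159492.00)

Lower, West, East, Upper, East, East, West, Inner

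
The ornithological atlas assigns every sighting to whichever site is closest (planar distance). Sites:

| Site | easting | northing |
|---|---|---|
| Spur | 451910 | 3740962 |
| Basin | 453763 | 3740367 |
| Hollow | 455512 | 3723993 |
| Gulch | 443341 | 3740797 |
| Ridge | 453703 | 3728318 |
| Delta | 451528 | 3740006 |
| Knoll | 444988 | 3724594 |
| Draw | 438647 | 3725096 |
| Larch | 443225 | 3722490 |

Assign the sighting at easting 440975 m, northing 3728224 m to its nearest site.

Squared distances to each site:
Spur: 281830869.000; Basin: 310985393.000; Hollow: 229225730.000; Gulch: 163678285.000; Ridge: 162010820.000; Delta: 250181333.000; Knoll: 29281069.000; Draw: 15203968.000; Larch: 37941256.000.
Minimum at Draw.

Draw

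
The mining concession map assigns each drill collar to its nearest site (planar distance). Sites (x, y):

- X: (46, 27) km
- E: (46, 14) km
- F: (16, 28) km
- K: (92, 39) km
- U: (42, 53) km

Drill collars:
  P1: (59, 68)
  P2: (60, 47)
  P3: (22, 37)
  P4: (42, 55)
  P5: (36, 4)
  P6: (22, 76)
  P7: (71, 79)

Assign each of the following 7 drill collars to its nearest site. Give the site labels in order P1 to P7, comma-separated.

P1 → U (d²=514.00)
P2 → U (d²=360.00)
P3 → F (d²=117.00)
P4 → U (d²=4.00)
P5 → E (d²=200.00)
P6 → U (d²=929.00)
P7 → U (d²=1517.00)

U, U, F, U, E, U, U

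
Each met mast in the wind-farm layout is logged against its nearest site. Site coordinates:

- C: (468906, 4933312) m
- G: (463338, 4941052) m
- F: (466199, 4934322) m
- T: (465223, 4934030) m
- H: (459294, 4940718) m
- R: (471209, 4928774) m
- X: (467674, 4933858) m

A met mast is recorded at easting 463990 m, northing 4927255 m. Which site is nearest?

Squared distances to each site:
C: 60854305.000; G: 190782313.000; F: 54822170.000; T: 47420914.000; H: 203304785.000; R: 54421322.000; X: 57171465.000.
Minimum at T.

T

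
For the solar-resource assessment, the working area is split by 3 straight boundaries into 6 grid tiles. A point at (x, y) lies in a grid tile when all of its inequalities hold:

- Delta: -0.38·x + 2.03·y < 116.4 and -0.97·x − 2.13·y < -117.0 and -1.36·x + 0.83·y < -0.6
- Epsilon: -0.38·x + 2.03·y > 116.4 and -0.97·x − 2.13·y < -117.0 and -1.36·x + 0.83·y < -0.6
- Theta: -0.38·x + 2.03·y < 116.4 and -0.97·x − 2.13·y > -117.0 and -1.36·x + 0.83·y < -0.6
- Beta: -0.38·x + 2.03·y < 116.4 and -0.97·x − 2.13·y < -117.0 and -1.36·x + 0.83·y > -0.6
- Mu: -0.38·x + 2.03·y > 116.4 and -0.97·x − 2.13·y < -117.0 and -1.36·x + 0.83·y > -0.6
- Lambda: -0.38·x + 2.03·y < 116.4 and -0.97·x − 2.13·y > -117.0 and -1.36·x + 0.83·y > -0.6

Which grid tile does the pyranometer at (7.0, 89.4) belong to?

Mu

-0.38·7.0 + 2.03·89.4 = 178.822, which is > 116.4
-0.97·7.0 − 2.13·89.4 = -197.212, which is < -117.0
-1.36·7.0 + 0.83·89.4 = 64.682, which is > -0.6
This sign pattern matches Mu.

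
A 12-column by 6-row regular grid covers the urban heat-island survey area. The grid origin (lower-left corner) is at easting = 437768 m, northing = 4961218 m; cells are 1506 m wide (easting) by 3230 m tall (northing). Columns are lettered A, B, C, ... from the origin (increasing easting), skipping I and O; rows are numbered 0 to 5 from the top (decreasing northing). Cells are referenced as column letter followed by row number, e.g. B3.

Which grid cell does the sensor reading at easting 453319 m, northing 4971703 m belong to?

L2

Column index: ⌊(453319 − 437768) / 1506⌋ = ⌊10.326⌋ = 10 → column L
Row offset from origin: ⌊(4971703 − 4961218) / 3230⌋ = ⌊3.246⌋ = 3 → row 2 (counted from top)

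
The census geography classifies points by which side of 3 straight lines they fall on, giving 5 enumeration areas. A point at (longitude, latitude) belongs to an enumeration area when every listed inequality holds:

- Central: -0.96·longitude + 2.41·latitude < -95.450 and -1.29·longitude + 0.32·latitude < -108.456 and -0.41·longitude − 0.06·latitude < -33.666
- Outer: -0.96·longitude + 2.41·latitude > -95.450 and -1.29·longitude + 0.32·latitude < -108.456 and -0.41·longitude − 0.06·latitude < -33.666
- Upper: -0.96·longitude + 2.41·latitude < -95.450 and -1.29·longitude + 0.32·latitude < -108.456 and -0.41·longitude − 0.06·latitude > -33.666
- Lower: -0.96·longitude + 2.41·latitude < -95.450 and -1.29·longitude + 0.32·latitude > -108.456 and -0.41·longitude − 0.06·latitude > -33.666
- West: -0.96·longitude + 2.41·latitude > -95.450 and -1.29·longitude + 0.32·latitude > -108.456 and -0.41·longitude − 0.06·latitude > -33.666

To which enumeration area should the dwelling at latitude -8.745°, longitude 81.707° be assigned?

Lower

-0.96·81.707 + 2.41·-8.745 = -99.514, which is < -95.450
-1.29·81.707 + 0.32·-8.745 = -108.200, which is > -108.456
-0.41·81.707 − 0.06·-8.745 = -32.975, which is > -33.666
This sign pattern matches Lower.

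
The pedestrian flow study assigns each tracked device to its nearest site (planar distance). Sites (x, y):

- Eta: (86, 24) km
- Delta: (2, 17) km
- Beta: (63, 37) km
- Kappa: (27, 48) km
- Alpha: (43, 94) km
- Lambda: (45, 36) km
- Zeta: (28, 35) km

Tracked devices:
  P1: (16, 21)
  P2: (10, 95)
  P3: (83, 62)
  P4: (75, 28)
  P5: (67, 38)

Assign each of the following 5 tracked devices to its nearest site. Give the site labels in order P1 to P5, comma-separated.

P1 → Delta (d²=212.00)
P2 → Alpha (d²=1090.00)
P3 → Beta (d²=1025.00)
P4 → Eta (d²=137.00)
P5 → Beta (d²=17.00)

Delta, Alpha, Beta, Eta, Beta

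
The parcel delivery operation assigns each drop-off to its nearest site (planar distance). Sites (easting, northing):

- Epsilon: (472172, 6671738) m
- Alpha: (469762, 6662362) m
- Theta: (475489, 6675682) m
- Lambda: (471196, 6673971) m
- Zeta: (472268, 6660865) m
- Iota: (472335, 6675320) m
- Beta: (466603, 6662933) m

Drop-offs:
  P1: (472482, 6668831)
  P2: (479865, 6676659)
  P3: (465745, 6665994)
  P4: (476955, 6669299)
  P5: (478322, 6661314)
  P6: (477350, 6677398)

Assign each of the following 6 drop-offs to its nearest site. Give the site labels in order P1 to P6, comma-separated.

Epsilon, Theta, Beta, Epsilon, Zeta, Theta

P1 → Epsilon (d²=8546749.00)
P2 → Theta (d²=20103905.00)
P3 → Beta (d²=10105885.00)
P4 → Epsilon (d²=28825810.00)
P5 → Zeta (d²=36852517.00)
P6 → Theta (d²=6407977.00)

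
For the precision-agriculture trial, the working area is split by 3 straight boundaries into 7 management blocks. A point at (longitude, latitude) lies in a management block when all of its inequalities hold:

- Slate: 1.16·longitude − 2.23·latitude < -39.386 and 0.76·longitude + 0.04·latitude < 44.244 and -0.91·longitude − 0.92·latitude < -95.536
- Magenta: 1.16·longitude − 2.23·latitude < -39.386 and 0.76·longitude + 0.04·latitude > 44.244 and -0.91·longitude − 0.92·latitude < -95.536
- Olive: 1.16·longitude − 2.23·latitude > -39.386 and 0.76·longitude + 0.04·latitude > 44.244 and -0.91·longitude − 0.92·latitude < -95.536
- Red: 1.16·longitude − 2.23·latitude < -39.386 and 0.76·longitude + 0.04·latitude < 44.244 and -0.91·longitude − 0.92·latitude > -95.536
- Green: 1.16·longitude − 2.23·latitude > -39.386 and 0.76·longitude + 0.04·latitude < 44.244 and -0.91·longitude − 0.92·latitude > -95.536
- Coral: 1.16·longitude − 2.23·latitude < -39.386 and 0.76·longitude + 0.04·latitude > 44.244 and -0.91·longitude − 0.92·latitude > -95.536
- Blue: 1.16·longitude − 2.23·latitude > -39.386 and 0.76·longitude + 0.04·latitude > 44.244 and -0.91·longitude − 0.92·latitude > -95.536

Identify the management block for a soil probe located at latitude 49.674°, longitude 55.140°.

1.16·55.140 − 2.23·49.674 = -46.811, which is < -39.386
0.76·55.140 + 0.04·49.674 = 43.893, which is < 44.244
-0.91·55.140 − 0.92·49.674 = -95.877, which is < -95.536
This sign pattern matches Slate.

Slate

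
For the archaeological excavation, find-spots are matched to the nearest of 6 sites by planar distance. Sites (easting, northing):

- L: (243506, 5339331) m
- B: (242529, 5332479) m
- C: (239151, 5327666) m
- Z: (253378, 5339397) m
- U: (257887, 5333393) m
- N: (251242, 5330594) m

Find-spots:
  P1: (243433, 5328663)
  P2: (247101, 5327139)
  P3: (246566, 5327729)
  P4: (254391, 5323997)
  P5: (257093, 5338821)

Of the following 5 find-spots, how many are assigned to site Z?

1

P1 → B
P2 → N
P3 → N
P4 → N
P5 → Z
1 of the 5 goes to Z.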